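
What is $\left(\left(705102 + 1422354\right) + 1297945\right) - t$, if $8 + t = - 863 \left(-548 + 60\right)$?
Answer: $3004265$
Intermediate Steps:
$t = 421136$ ($t = -8 - 863 \left(-548 + 60\right) = -8 - -421144 = -8 + 421144 = 421136$)
$\left(\left(705102 + 1422354\right) + 1297945\right) - t = \left(\left(705102 + 1422354\right) + 1297945\right) - 421136 = \left(2127456 + 1297945\right) - 421136 = 3425401 - 421136 = 3004265$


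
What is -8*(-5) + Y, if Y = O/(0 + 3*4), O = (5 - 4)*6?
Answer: 81/2 ≈ 40.500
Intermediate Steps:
O = 6 (O = 1*6 = 6)
Y = ½ (Y = 6/(0 + 3*4) = 6/(0 + 12) = 6/12 = 6*(1/12) = ½ ≈ 0.50000)
-8*(-5) + Y = -8*(-5) + ½ = 40 + ½ = 81/2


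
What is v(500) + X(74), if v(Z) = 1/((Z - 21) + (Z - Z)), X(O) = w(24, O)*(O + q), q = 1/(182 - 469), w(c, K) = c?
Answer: 244140839/137473 ≈ 1775.9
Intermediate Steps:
q = -1/287 (q = 1/(-287) = -1/287 ≈ -0.0034843)
X(O) = -24/287 + 24*O (X(O) = 24*(O - 1/287) = 24*(-1/287 + O) = -24/287 + 24*O)
v(Z) = 1/(-21 + Z) (v(Z) = 1/((-21 + Z) + 0) = 1/(-21 + Z))
v(500) + X(74) = 1/(-21 + 500) + (-24/287 + 24*74) = 1/479 + (-24/287 + 1776) = 1/479 + 509688/287 = 244140839/137473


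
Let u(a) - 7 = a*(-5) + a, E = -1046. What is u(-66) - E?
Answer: 1317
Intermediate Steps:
u(a) = 7 - 4*a (u(a) = 7 + (a*(-5) + a) = 7 + (-5*a + a) = 7 - 4*a)
u(-66) - E = (7 - 4*(-66)) - 1*(-1046) = (7 + 264) + 1046 = 271 + 1046 = 1317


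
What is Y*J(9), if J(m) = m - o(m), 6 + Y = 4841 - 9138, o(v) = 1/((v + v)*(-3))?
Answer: -2095561/54 ≈ -38807.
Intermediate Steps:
o(v) = -1/(6*v) (o(v) = -⅓/(2*v) = (1/(2*v))*(-⅓) = -1/(6*v))
Y = -4303 (Y = -6 + (4841 - 9138) = -6 - 4297 = -4303)
J(m) = m + 1/(6*m) (J(m) = m - (-1)/(6*m) = m + 1/(6*m))
Y*J(9) = -4303*(9 + (⅙)/9) = -4303*(9 + (⅙)*(⅑)) = -4303*(9 + 1/54) = -4303*487/54 = -2095561/54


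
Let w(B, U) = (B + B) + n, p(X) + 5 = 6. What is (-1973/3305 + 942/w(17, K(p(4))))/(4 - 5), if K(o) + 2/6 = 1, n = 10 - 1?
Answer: -3028471/142115 ≈ -21.310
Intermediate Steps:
n = 9
p(X) = 1 (p(X) = -5 + 6 = 1)
K(o) = ⅔ (K(o) = -⅓ + 1 = ⅔)
w(B, U) = 9 + 2*B (w(B, U) = (B + B) + 9 = 2*B + 9 = 9 + 2*B)
(-1973/3305 + 942/w(17, K(p(4))))/(4 - 5) = (-1973/3305 + 942/(9 + 2*17))/(4 - 5) = (-1973*1/3305 + 942/(9 + 34))/(-1) = -(-1973/3305 + 942/43) = -1*3028471/142115 = -3028471/142115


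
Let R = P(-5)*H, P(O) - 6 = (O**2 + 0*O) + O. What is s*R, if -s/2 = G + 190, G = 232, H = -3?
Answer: 65832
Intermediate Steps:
P(O) = 6 + O + O**2 (P(O) = 6 + ((O**2 + 0*O) + O) = 6 + ((O**2 + 0) + O) = 6 + (O**2 + O) = 6 + (O + O**2) = 6 + O + O**2)
s = -844 (s = -2*(232 + 190) = -2*422 = -844)
R = -78 (R = (6 - 5 + (-5)**2)*(-3) = (6 - 5 + 25)*(-3) = 26*(-3) = -78)
s*R = -844*(-78) = 65832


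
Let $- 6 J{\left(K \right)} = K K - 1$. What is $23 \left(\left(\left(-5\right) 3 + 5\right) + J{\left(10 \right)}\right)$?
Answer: $- \frac{1219}{2} \approx -609.5$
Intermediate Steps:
$J{\left(K \right)} = \frac{1}{6} - \frac{K^{2}}{6}$ ($J{\left(K \right)} = - \frac{K K - 1}{6} = - \frac{K^{2} - 1}{6} = - \frac{-1 + K^{2}}{6} = \frac{1}{6} - \frac{K^{2}}{6}$)
$23 \left(\left(\left(-5\right) 3 + 5\right) + J{\left(10 \right)}\right) = 23 \left(\left(\left(-5\right) 3 + 5\right) + \left(\frac{1}{6} - \frac{10^{2}}{6}\right)\right) = 23 \left(\left(-15 + 5\right) + \left(\frac{1}{6} - \frac{50}{3}\right)\right) = 23 \left(-10 + \left(\frac{1}{6} - \frac{50}{3}\right)\right) = 23 \left(-10 - \frac{33}{2}\right) = 23 \left(- \frac{53}{2}\right) = - \frac{1219}{2}$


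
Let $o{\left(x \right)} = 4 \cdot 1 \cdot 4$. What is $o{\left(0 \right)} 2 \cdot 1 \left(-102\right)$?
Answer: $-3264$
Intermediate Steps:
$o{\left(x \right)} = 16$ ($o{\left(x \right)} = 4 \cdot 4 = 16$)
$o{\left(0 \right)} 2 \cdot 1 \left(-102\right) = 16 \cdot 2 \cdot 1 \left(-102\right) = 32 \cdot 1 \left(-102\right) = 32 \left(-102\right) = -3264$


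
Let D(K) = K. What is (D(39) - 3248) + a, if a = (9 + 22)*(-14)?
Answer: -3643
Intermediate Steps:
a = -434 (a = 31*(-14) = -434)
(D(39) - 3248) + a = (39 - 3248) - 434 = -3209 - 434 = -3643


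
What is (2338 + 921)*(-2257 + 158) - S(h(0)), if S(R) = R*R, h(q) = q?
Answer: -6840641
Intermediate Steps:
S(R) = R²
(2338 + 921)*(-2257 + 158) - S(h(0)) = (2338 + 921)*(-2257 + 158) - 1*0² = 3259*(-2099) - 1*0 = -6840641 + 0 = -6840641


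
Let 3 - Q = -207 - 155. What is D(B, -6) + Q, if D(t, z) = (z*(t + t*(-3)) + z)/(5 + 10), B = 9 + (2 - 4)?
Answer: 1851/5 ≈ 370.20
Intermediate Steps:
B = 7 (B = 9 - 2 = 7)
Q = 365 (Q = 3 - (-207 - 155) = 3 - 1*(-362) = 3 + 362 = 365)
D(t, z) = z/15 - 2*t*z/15 (D(t, z) = (z*(t - 3*t) + z)/15 = (z*(-2*t) + z)*(1/15) = (-2*t*z + z)*(1/15) = (z - 2*t*z)*(1/15) = z/15 - 2*t*z/15)
D(B, -6) + Q = (1/15)*(-6)*(1 - 2*7) + 365 = (1/15)*(-6)*(1 - 14) + 365 = (1/15)*(-6)*(-13) + 365 = 26/5 + 365 = 1851/5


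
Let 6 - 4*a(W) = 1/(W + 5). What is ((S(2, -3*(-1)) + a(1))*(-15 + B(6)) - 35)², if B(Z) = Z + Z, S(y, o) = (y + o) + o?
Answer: 257049/64 ≈ 4016.4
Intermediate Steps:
S(y, o) = y + 2*o (S(y, o) = (o + y) + o = y + 2*o)
B(Z) = 2*Z
a(W) = 3/2 - 1/(4*(5 + W)) (a(W) = 3/2 - 1/(4*(W + 5)) = 3/2 - 1/(4*(5 + W)))
((S(2, -3*(-1)) + a(1))*(-15 + B(6)) - 35)² = (((2 + 2*(-3*(-1))) + (29 + 6*1)/(4*(5 + 1)))*(-15 + 2*6) - 35)² = (((2 + 2*3) + (¼)*(29 + 6)/6)*(-15 + 12) - 35)² = (((2 + 6) + (¼)*(⅙)*35)*(-3) - 35)² = ((8 + 35/24)*(-3) - 35)² = ((227/24)*(-3) - 35)² = (-227/8 - 35)² = (-507/8)² = 257049/64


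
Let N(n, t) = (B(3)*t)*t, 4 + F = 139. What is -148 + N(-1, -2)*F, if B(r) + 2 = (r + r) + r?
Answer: 3632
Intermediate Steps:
F = 135 (F = -4 + 139 = 135)
B(r) = -2 + 3*r (B(r) = -2 + ((r + r) + r) = -2 + (2*r + r) = -2 + 3*r)
N(n, t) = 7*t² (N(n, t) = ((-2 + 3*3)*t)*t = ((-2 + 9)*t)*t = (7*t)*t = 7*t²)
-148 + N(-1, -2)*F = -148 + (7*(-2)²)*135 = -148 + (7*4)*135 = -148 + 28*135 = -148 + 3780 = 3632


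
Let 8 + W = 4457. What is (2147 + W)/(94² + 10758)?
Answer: 34/101 ≈ 0.33663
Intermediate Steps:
W = 4449 (W = -8 + 4457 = 4449)
(2147 + W)/(94² + 10758) = (2147 + 4449)/(94² + 10758) = 6596/(8836 + 10758) = 6596/19594 = 6596*(1/19594) = 34/101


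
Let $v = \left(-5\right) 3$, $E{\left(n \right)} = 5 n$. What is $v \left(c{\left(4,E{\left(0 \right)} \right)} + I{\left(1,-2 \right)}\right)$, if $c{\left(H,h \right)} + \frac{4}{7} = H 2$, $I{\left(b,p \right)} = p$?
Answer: $- \frac{570}{7} \approx -81.429$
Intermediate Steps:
$c{\left(H,h \right)} = - \frac{4}{7} + 2 H$ ($c{\left(H,h \right)} = - \frac{4}{7} + H 2 = - \frac{4}{7} + 2 H$)
$v = -15$
$v \left(c{\left(4,E{\left(0 \right)} \right)} + I{\left(1,-2 \right)}\right) = - 15 \left(\left(- \frac{4}{7} + 2 \cdot 4\right) - 2\right) = - 15 \left(\left(- \frac{4}{7} + 8\right) - 2\right) = - 15 \left(\frac{52}{7} - 2\right) = \left(-15\right) \frac{38}{7} = - \frac{570}{7}$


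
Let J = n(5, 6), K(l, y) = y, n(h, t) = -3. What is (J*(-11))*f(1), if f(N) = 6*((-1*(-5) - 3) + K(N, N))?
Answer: 594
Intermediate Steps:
J = -3
f(N) = 12 + 6*N (f(N) = 6*((-1*(-5) - 3) + N) = 6*((5 - 3) + N) = 6*(2 + N) = 12 + 6*N)
(J*(-11))*f(1) = (-3*(-11))*(12 + 6*1) = 33*(12 + 6) = 33*18 = 594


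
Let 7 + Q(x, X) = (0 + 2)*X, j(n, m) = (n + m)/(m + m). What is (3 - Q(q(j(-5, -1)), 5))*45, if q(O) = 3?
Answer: 0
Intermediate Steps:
j(n, m) = (m + n)/(2*m) (j(n, m) = (m + n)/((2*m)) = (m + n)*(1/(2*m)) = (m + n)/(2*m))
Q(x, X) = -7 + 2*X (Q(x, X) = -7 + (0 + 2)*X = -7 + 2*X)
(3 - Q(q(j(-5, -1)), 5))*45 = (3 - (-7 + 2*5))*45 = (3 - (-7 + 10))*45 = (3 - 1*3)*45 = (3 - 3)*45 = 0*45 = 0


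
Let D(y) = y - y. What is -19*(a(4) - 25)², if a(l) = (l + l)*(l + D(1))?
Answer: -931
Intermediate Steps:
D(y) = 0
a(l) = 2*l² (a(l) = (l + l)*(l + 0) = (2*l)*l = 2*l²)
-19*(a(4) - 25)² = -19*(2*4² - 25)² = -19*(2*16 - 25)² = -19*(32 - 25)² = -19*7² = -19*49 = -931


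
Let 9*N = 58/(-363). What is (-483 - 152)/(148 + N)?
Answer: -2074545/483458 ≈ -4.2911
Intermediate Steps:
N = -58/3267 (N = (58/(-363))/9 = (58*(-1/363))/9 = (1/9)*(-58/363) = -58/3267 ≈ -0.017753)
(-483 - 152)/(148 + N) = (-483 - 152)/(148 - 58/3267) = -635/483458/3267 = -635*3267/483458 = -2074545/483458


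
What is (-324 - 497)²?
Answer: 674041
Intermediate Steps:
(-324 - 497)² = (-821)² = 674041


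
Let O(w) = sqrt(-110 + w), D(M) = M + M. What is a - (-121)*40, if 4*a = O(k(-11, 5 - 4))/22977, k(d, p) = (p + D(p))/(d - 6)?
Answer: 4840 + I*sqrt(31841)/1562436 ≈ 4840.0 + 0.00011421*I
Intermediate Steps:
D(M) = 2*M
k(d, p) = 3*p/(-6 + d) (k(d, p) = (p + 2*p)/(d - 6) = (3*p)/(-6 + d) = 3*p/(-6 + d))
a = I*sqrt(31841)/1562436 (a = (sqrt(-110 + 3*(5 - 4)/(-6 - 11))/22977)/4 = (sqrt(-110 + 3*1/(-17))*(1/22977))/4 = (sqrt(-110 + 3*1*(-1/17))*(1/22977))/4 = (sqrt(-110 - 3/17)*(1/22977))/4 = (sqrt(-1873/17)*(1/22977))/4 = ((I*sqrt(31841)/17)*(1/22977))/4 = (I*sqrt(31841)/390609)/4 = I*sqrt(31841)/1562436 ≈ 0.00011421*I)
a - (-121)*40 = I*sqrt(31841)/1562436 - (-121)*40 = I*sqrt(31841)/1562436 - 1*(-4840) = I*sqrt(31841)/1562436 + 4840 = 4840 + I*sqrt(31841)/1562436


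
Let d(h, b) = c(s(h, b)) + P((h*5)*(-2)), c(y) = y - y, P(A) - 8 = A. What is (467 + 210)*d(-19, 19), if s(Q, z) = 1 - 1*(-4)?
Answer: 134046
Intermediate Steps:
P(A) = 8 + A
s(Q, z) = 5 (s(Q, z) = 1 + 4 = 5)
c(y) = 0
d(h, b) = 8 - 10*h (d(h, b) = 0 + (8 + (h*5)*(-2)) = 0 + (8 + (5*h)*(-2)) = 0 + (8 - 10*h) = 8 - 10*h)
(467 + 210)*d(-19, 19) = (467 + 210)*(8 - 10*(-19)) = 677*(8 + 190) = 677*198 = 134046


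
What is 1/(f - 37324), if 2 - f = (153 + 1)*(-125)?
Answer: -1/18072 ≈ -5.5334e-5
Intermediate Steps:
f = 19252 (f = 2 - (153 + 1)*(-125) = 2 - 154*(-125) = 2 - 1*(-19250) = 2 + 19250 = 19252)
1/(f - 37324) = 1/(19252 - 37324) = 1/(-18072) = -1/18072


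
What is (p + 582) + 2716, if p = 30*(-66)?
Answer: 1318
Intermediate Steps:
p = -1980
(p + 582) + 2716 = (-1980 + 582) + 2716 = -1398 + 2716 = 1318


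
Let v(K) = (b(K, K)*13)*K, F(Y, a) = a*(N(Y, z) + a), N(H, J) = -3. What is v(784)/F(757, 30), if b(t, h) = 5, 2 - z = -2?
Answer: 5096/81 ≈ 62.914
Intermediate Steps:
z = 4 (z = 2 - 1*(-2) = 2 + 2 = 4)
F(Y, a) = a*(-3 + a)
v(K) = 65*K (v(K) = (5*13)*K = 65*K)
v(784)/F(757, 30) = (65*784)/((30*(-3 + 30))) = 50960/((30*27)) = 50960/810 = 50960*(1/810) = 5096/81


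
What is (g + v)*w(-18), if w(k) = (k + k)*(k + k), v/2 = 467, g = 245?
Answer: 1527984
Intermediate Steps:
v = 934 (v = 2*467 = 934)
w(k) = 4*k² (w(k) = (2*k)*(2*k) = 4*k²)
(g + v)*w(-18) = (245 + 934)*(4*(-18)²) = 1179*(4*324) = 1179*1296 = 1527984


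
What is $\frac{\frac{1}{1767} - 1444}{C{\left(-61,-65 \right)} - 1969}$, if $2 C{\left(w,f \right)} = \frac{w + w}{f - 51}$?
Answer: $\frac{295979452}{403482081} \approx 0.73356$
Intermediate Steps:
$C{\left(w,f \right)} = \frac{w}{-51 + f}$ ($C{\left(w,f \right)} = \frac{\left(w + w\right) \frac{1}{f - 51}}{2} = \frac{2 w \frac{1}{-51 + f}}{2} = \frac{w}{-51 + f}$)
$\frac{\frac{1}{1767} - 1444}{C{\left(-61,-65 \right)} - 1969} = \frac{\frac{1}{1767} - 1444}{- \frac{61}{-51 - 65} - 1969} = \frac{\frac{1}{1767} - 1444}{- \frac{61}{-116} - 1969} = - \frac{2551547}{1767 \left(\left(-61\right) \left(- \frac{1}{116}\right) - 1969\right)} = - \frac{2551547}{1767 \left(\frac{61}{116} - 1969\right)} = - \frac{2551547}{1767 \left(- \frac{228343}{116}\right)} = \left(- \frac{2551547}{1767}\right) \left(- \frac{116}{228343}\right) = \frac{295979452}{403482081}$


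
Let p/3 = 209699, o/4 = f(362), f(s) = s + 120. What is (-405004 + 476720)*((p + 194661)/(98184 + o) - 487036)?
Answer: -437085033454273/12514 ≈ -3.4928e+10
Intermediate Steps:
f(s) = 120 + s
o = 1928 (o = 4*(120 + 362) = 4*482 = 1928)
p = 629097 (p = 3*209699 = 629097)
(-405004 + 476720)*((p + 194661)/(98184 + o) - 487036) = (-405004 + 476720)*((629097 + 194661)/(98184 + 1928) - 487036) = 71716*(823758/100112 - 487036) = 71716*(823758*(1/100112) - 487036) = 71716*(411879/50056 - 487036) = 71716*(-24378662137/50056) = -437085033454273/12514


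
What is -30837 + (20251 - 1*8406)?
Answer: -18992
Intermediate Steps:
-30837 + (20251 - 1*8406) = -30837 + (20251 - 8406) = -30837 + 11845 = -18992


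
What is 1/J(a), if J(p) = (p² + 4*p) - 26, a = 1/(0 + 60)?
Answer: -3600/93359 ≈ -0.038561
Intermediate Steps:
a = 1/60 ≈ 0.016667
J(p) = -26 + p² + 4*p
1/J(a) = 1/(-26 + (1/60)² + 4*(1/60)) = 1/(-26 + 1/3600 + 1/15) = 1/(-93359/3600) = -3600/93359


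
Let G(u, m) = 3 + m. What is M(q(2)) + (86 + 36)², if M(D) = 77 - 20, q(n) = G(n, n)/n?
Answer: 14941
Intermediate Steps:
q(n) = (3 + n)/n
M(D) = 57
M(q(2)) + (86 + 36)² = 57 + (86 + 36)² = 57 + 122² = 57 + 14884 = 14941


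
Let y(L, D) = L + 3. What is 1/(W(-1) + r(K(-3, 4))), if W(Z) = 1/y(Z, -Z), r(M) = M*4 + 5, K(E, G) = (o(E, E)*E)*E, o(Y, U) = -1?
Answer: -2/61 ≈ -0.032787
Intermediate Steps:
y(L, D) = 3 + L
K(E, G) = -E**2 (K(E, G) = (-E)*E = -E**2)
r(M) = 5 + 4*M (r(M) = 4*M + 5 = 5 + 4*M)
W(Z) = 1/(3 + Z)
1/(W(-1) + r(K(-3, 4))) = 1/(1/(3 - 1) + (5 + 4*(-1*(-3)**2))) = 1/(1/2 + (5 + 4*(-1*9))) = 1/(1/2 + (5 + 4*(-9))) = 1/(1/2 + (5 - 36)) = 1/(1/2 - 31) = 1/(-61/2) = -2/61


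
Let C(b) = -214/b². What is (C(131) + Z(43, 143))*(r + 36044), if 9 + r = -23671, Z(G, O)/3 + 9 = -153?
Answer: -103121447440/17161 ≈ -6.0091e+6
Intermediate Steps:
Z(G, O) = -486 (Z(G, O) = -27 + 3*(-153) = -27 - 459 = -486)
C(b) = -214/b²
r = -23680 (r = -9 - 23671 = -23680)
(C(131) + Z(43, 143))*(r + 36044) = (-214/131² - 486)*(-23680 + 36044) = (-214*1/17161 - 486)*12364 = (-214/17161 - 486)*12364 = -8340460/17161*12364 = -103121447440/17161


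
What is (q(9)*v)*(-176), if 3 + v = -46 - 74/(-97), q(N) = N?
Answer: 7411536/97 ≈ 76408.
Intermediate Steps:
v = -4679/97 (v = -3 + (-46 - 74/(-97)) = -3 + (-46 - 74*(-1)/97) = -3 + (-46 - 1*(-74/97)) = -3 + (-46 + 74/97) = -3 - 4388/97 = -4679/97 ≈ -48.237)
(q(9)*v)*(-176) = (9*(-4679/97))*(-176) = -42111/97*(-176) = 7411536/97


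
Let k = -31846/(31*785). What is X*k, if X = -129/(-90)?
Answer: -684689/365025 ≈ -1.8757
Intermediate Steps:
k = -31846/24335 ≈ -1.3087
X = 43/30 (X = -129*(-1/90) = 43/30 ≈ 1.4333)
X*k = (43/30)*(-31846/24335) = -684689/365025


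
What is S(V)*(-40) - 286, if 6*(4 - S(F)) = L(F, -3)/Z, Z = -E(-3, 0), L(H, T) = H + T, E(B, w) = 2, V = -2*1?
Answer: -1288/3 ≈ -429.33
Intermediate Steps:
V = -2
Z = -2 (Z = -1*2 = -2)
S(F) = 15/4 + F/12 (S(F) = 4 - (F - 3)/(6*(-2)) = 4 - (-3 + F)*(-1)/(6*2) = 4 - (3/2 - F/2)/6 = 4 + (-¼ + F/12) = 15/4 + F/12)
S(V)*(-40) - 286 = (15/4 + (1/12)*(-2))*(-40) - 286 = (15/4 - ⅙)*(-40) - 286 = (43/12)*(-40) - 286 = -430/3 - 286 = -1288/3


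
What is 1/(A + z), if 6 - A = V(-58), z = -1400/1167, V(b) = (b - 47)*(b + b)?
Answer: -1167/14208458 ≈ -8.2134e-5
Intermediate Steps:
V(b) = 2*b*(-47 + b) (V(b) = (-47 + b)*(2*b) = 2*b*(-47 + b))
z = -1400/1167 (z = -1400*1/1167 = -1400/1167 ≈ -1.1997)
A = -12174 (A = 6 - 2*(-58)*(-47 - 58) = 6 - 2*(-58)*(-105) = 6 - 1*12180 = 6 - 12180 = -12174)
1/(A + z) = 1/(-12174 - 1400/1167) = 1/(-14208458/1167) = -1167/14208458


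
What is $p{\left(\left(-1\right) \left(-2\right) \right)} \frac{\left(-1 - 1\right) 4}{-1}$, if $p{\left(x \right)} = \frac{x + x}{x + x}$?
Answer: $8$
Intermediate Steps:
$p{\left(x \right)} = 1$ ($p{\left(x \right)} = \frac{2 x}{2 x} = 2 x \frac{1}{2 x} = 1$)
$p{\left(\left(-1\right) \left(-2\right) \right)} \frac{\left(-1 - 1\right) 4}{-1} = 1 \frac{\left(-1 - 1\right) 4}{-1} = 1 \left(-2\right) 4 \left(-1\right) = 1 \left(\left(-8\right) \left(-1\right)\right) = 1 \cdot 8 = 8$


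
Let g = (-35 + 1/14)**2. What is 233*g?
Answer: 55715193/196 ≈ 2.8426e+5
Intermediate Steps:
g = 239121/196 (g = (-35 + 1/14)**2 = (-489/14)**2 = 239121/196 ≈ 1220.0)
233*g = 233*(239121/196) = 55715193/196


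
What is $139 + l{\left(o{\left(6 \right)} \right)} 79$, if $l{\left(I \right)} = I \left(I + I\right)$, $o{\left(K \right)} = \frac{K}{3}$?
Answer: $771$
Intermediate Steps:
$o{\left(K \right)} = \frac{K}{3}$ ($o{\left(K \right)} = K \frac{1}{3} = \frac{K}{3}$)
$l{\left(I \right)} = 2 I^{2}$ ($l{\left(I \right)} = I 2 I = 2 I^{2}$)
$139 + l{\left(o{\left(6 \right)} \right)} 79 = 139 + 2 \left(\frac{1}{3} \cdot 6\right)^{2} \cdot 79 = 139 + 2 \cdot 2^{2} \cdot 79 = 139 + 2 \cdot 4 \cdot 79 = 139 + 8 \cdot 79 = 139 + 632 = 771$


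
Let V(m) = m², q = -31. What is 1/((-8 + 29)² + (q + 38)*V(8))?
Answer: 1/889 ≈ 0.0011249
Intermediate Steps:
1/((-8 + 29)² + (q + 38)*V(8)) = 1/((-8 + 29)² + (-31 + 38)*8²) = 1/(21² + 7*64) = 1/(441 + 448) = 1/889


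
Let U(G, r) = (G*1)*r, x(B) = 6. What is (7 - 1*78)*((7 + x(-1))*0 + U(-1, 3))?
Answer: 213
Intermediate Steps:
U(G, r) = G*r
(7 - 1*78)*((7 + x(-1))*0 + U(-1, 3)) = (7 - 1*78)*((7 + 6)*0 - 1*3) = (7 - 78)*(13*0 - 3) = -71*(0 - 3) = -71*(-3) = 213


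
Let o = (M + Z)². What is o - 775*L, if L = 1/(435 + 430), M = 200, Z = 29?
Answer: 9072138/173 ≈ 52440.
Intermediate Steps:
L = 1/865 ≈ 0.0011561
o = 52441 (o = (200 + 29)² = 229² = 52441)
o - 775*L = 52441 - 775*1/865 = 52441 - 155/173 = 9072138/173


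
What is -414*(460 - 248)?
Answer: -87768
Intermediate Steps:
-414*(460 - 248) = -414*212 = -87768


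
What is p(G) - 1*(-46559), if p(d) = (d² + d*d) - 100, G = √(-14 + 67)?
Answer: 46565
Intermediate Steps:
G = √53 ≈ 7.2801
p(d) = -100 + 2*d² (p(d) = (d² + d²) - 100 = 2*d² - 100 = -100 + 2*d²)
p(G) - 1*(-46559) = (-100 + 2*(√53)²) - 1*(-46559) = (-100 + 2*53) + 46559 = (-100 + 106) + 46559 = 6 + 46559 = 46565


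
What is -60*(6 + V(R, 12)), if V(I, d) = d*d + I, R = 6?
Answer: -9360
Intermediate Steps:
V(I, d) = I + d**2 (V(I, d) = d**2 + I = I + d**2)
-60*(6 + V(R, 12)) = -60*(6 + (6 + 12**2)) = -60*(6 + (6 + 144)) = -60*(6 + 150) = -60*156 = -9360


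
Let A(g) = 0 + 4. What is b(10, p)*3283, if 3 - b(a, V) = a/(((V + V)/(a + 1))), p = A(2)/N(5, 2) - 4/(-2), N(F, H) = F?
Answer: -109277/2 ≈ -54639.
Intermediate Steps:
A(g) = 4
p = 14/5 (p = 4/5 - 4/(-2) = 4*(1/5) - 4*(-1/2) = 4/5 + 2 = 14/5 ≈ 2.8000)
b(a, V) = 3 - a*(1 + a)/(2*V) (b(a, V) = 3 - a/((V + V)/(a + 1)) = 3 - a/((2*V)/(1 + a)) = 3 - a/(2*V/(1 + a)) = 3 - a*(1 + a)/(2*V))
b(10, p)*3283 = ((-1*10 - 1*10**2 + 6*(14/5))/(2*(14/5)))*3283 = ((1/2)*(5/14)*(-10 - 1*100 + 84/5))*3283 = ((1/2)*(5/14)*(-10 - 100 + 84/5))*3283 = ((1/2)*(5/14)*(-466/5))*3283 = -233/14*3283 = -109277/2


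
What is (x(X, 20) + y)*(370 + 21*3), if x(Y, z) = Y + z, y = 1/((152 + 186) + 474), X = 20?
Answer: 14064273/812 ≈ 17321.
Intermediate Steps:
y = 1/812 (y = 1/(338 + 474) = 1/812 ≈ 0.0012315)
(x(X, 20) + y)*(370 + 21*3) = ((20 + 20) + 1/812)*(370 + 21*3) = (40 + 1/812)*(370 + 63) = (32481/812)*433 = 14064273/812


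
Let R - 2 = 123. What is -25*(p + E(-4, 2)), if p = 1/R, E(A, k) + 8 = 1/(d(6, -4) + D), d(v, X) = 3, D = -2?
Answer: 874/5 ≈ 174.80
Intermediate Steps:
E(A, k) = -7 (E(A, k) = -8 + 1/(3 - 2) = -8 + 1/1 = -8 + 1 = -7)
R = 125 (R = 2 + 123 = 125)
p = 1/125 ≈ 0.0080000
-25*(p + E(-4, 2)) = -25*(1/125 - 7) = -25*(-874/125) = 874/5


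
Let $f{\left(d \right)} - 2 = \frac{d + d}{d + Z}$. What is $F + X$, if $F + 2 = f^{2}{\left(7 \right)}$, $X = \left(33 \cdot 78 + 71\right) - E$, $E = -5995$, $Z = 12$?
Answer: $\frac{3121022}{361} \approx 8645.5$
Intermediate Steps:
$f{\left(d \right)} = 2 + \frac{2 d}{12 + d}$ ($f{\left(d \right)} = 2 + \frac{d + d}{d + 12} = 2 + \frac{2 d}{12 + d}$)
$X = 8640$ ($X = \left(33 \cdot 78 + 71\right) - -5995 = \left(2574 + 71\right) + 5995 = 2645 + 5995 = 8640$)
$F = \frac{1982}{361}$ ($F = -2 + \left(\frac{4 \left(6 + 7\right)}{12 + 7}\right)^{2} = -2 + \left(4 \cdot \frac{1}{19} \cdot 13\right)^{2} = -2 + \left(\frac{52}{19}\right)^{2} = -2 + \frac{2704}{361} = \frac{1982}{361} \approx 5.4903$)
$F + X = \frac{1982}{361} + 8640 = \frac{3121022}{361}$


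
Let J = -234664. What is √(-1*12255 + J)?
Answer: I*√246919 ≈ 496.91*I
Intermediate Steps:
√(-1*12255 + J) = √(-1*12255 - 234664) = √(-12255 - 234664) = √(-246919) = I*√246919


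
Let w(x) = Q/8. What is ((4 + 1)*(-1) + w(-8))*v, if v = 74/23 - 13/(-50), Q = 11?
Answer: -115971/9200 ≈ -12.606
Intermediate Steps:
w(x) = 11/8
v = 3999/1150 (v = 74*(1/23) - 13*(-1/50) = 74/23 + 13/50 = 3999/1150 ≈ 3.4774)
((4 + 1)*(-1) + w(-8))*v = ((4 + 1)*(-1) + 11/8)*(3999/1150) = (5*(-1) + 11/8)*(3999/1150) = (-5 + 11/8)*(3999/1150) = -29/8*3999/1150 = -115971/9200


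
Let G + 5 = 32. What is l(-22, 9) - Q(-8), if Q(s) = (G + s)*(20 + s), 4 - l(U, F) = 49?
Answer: -273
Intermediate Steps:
G = 27 (G = -5 + 32 = 27)
l(U, F) = -45 (l(U, F) = 4 - 1*49 = 4 - 49 = -45)
Q(s) = (20 + s)*(27 + s) (Q(s) = (27 + s)*(20 + s) = (20 + s)*(27 + s))
l(-22, 9) - Q(-8) = -45 - (540 + (-8)² + 47*(-8)) = -45 - (540 + 64 - 376) = -45 - 1*228 = -45 - 228 = -273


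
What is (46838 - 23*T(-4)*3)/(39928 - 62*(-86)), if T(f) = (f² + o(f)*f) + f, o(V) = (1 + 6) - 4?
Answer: 23419/22630 ≈ 1.0349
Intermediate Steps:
o(V) = 3 (o(V) = 7 - 4 = 3)
T(f) = f² + 4*f (T(f) = (f² + 3*f) + f = f² + 4*f)
(46838 - 23*T(-4)*3)/(39928 - 62*(-86)) = (46838 - (-92)*(4 - 4)*3)/(39928 - 62*(-86)) = (46838 - (-92)*0*3)/(39928 + 5332) = (46838 - 23*0*3)/45260 = (46838 + 0*3)*(1/45260) = (46838 + 0)*(1/45260) = 46838*(1/45260) = 23419/22630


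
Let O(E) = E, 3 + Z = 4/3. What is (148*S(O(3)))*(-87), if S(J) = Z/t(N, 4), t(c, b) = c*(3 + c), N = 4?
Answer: 5365/7 ≈ 766.43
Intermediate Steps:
Z = -5/3 (Z = -3 + 4/3 = -5/3 ≈ -1.6667)
S(J) = -5/84 (S(J) = -5*1/(4*(3 + 4))/3 = -5/(3*(4*7)) = -5/3/28 = -5/3*1/28 = -5/84)
(148*S(O(3)))*(-87) = (148*(-5/84))*(-87) = -185/21*(-87) = 5365/7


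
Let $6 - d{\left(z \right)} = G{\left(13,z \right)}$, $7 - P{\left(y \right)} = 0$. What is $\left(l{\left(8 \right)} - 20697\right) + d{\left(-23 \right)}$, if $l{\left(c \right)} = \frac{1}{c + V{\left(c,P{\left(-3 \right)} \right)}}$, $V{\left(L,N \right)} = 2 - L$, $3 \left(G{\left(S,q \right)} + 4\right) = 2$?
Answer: $- \frac{124123}{6} \approx -20687.0$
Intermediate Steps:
$G{\left(S,q \right)} = - \frac{10}{3}$ ($G{\left(S,q \right)} = -4 + \frac{1}{3} \cdot 2 = -4 + \frac{2}{3} = - \frac{10}{3}$)
$P{\left(y \right)} = 7$ ($P{\left(y \right)} = 7 - 0 = 7 + 0 = 7$)
$d{\left(z \right)} = \frac{28}{3}$ ($d{\left(z \right)} = 6 - - \frac{10}{3} = 6 + \frac{10}{3} = \frac{28}{3}$)
$l{\left(c \right)} = \frac{1}{2}$ ($l{\left(c \right)} = \frac{1}{c - \left(-2 + c\right)} = \frac{1}{2}$)
$\left(l{\left(8 \right)} - 20697\right) + d{\left(-23 \right)} = \left(\frac{1}{2} - 20697\right) + \frac{28}{3} = - \frac{41393}{2} + \frac{28}{3} = - \frac{124123}{6}$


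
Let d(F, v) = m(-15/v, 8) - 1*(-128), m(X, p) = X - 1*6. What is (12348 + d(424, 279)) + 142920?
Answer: 14451265/93 ≈ 1.5539e+5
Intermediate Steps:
m(X, p) = -6 + X (m(X, p) = X - 6 = -6 + X)
d(F, v) = 122 - 15/v (d(F, v) = (-6 - 15/v) - 1*(-128) = (-6 - 15/v) + 128 = 122 - 15/v)
(12348 + d(424, 279)) + 142920 = (12348 + (122 - 15/279)) + 142920 = (12348 + (122 - 15*1/279)) + 142920 = (12348 + (122 - 5/93)) + 142920 = (12348 + 11341/93) + 142920 = 1159705/93 + 142920 = 14451265/93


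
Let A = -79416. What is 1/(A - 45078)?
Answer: -1/124494 ≈ -8.0325e-6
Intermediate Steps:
1/(A - 45078) = 1/(-79416 - 45078) = 1/(-124494) = -1/124494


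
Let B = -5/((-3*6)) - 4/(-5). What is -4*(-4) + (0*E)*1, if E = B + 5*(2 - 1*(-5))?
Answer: 16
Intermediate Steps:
B = 97/90 (B = -5/(-18) - 4*(-1/5) = -5*(-1/18) + 4/5 = 5/18 + 4/5 = 97/90 ≈ 1.0778)
E = 3247/90 (E = 97/90 + 5*(2 - 1*(-5)) = 97/90 + 5*(2 + 5) = 97/90 + 5*7 = 97/90 + 35 = 3247/90 ≈ 36.078)
-4*(-4) + (0*E)*1 = -4*(-4) + (0*(3247/90))*1 = 16 + 0*1 = 16 + 0 = 16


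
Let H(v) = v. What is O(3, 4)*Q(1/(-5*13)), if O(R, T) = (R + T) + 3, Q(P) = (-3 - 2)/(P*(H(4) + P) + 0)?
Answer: 211250/259 ≈ 815.64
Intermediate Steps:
Q(P) = -5/(P*(4 + P)) (Q(P) = (-3 - 2)/(P*(4 + P) + 0) = -5*1/(P*(4 + P)) = -5/(P*(4 + P)))
O(R, T) = 3 + R + T
O(3, 4)*Q(1/(-5*13)) = (3 + 3 + 4)*(-5/((1/(-5*13))*(4 + 1/(-5*13)))) = 10*(-5/(((-1/5*1/13))*(4 - 1/5*1/13))) = 10*(-5/((-1/65)*(4 - 1/65))) = 10*(-5*(-65)/259/65) = 10*(-5*(-65)*65/259) = 10*(21125/259) = 211250/259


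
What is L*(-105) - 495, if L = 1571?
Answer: -165450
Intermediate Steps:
L*(-105) - 495 = 1571*(-105) - 495 = -164955 - 495 = -165450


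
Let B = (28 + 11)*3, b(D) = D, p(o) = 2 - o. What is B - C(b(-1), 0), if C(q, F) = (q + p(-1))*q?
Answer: 119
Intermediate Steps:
C(q, F) = q*(3 + q) (C(q, F) = (q + (2 - 1*(-1)))*q = (q + (2 + 1))*q = (q + 3)*q = (3 + q)*q = q*(3 + q))
B = 117 (B = 39*3 = 117)
B - C(b(-1), 0) = 117 - (-1)*(3 - 1) = 117 - (-1)*2 = 117 - 1*(-2) = 117 + 2 = 119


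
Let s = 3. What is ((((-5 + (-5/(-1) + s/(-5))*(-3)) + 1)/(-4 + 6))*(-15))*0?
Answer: 0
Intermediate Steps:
((((-5 + (-5/(-1) + s/(-5))*(-3)) + 1)/(-4 + 6))*(-15))*0 = ((((-5 + (-5/(-1) + 3/(-5))*(-3)) + 1)/(-4 + 6))*(-15))*0 = ((((-5 + (-5*(-1) + 3*(-⅕))*(-3)) + 1)/2)*(-15))*0 = ((((-5 + (5 - ⅗)*(-3)) + 1)*(½))*(-15))*0 = ((((-5 + (22/5)*(-3)) + 1)*(½))*(-15))*0 = ((((-5 - 66/5) + 1)*(½))*(-15))*0 = (((-91/5 + 1)*(½))*(-15))*0 = (-86/5*½*(-15))*0 = -43/5*(-15)*0 = 129*0 = 0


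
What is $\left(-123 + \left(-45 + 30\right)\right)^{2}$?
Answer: $19044$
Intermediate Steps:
$\left(-123 + \left(-45 + 30\right)\right)^{2} = \left(-123 - 15\right)^{2} = \left(-138\right)^{2} = 19044$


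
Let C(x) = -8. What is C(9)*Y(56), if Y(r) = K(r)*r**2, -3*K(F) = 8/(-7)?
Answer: -28672/3 ≈ -9557.3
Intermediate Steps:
K(F) = 8/21 (K(F) = -8/(3*(-7)) = -8*(-1)/(3*7) = -1/3*(-8/7) = 8/21)
Y(r) = 8*r**2/21
C(9)*Y(56) = -64*56**2/21 = -64*3136/21 = -8*3584/3 = -28672/3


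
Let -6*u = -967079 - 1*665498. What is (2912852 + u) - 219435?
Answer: 17793079/6 ≈ 2.9655e+6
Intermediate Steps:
u = 1632577/6 (u = -(-967079 - 1*665498)/6 = -(-967079 - 665498)/6 = -1/6*(-1632577) = 1632577/6 ≈ 2.7210e+5)
(2912852 + u) - 219435 = (2912852 + 1632577/6) - 219435 = 19109689/6 - 219435 = 17793079/6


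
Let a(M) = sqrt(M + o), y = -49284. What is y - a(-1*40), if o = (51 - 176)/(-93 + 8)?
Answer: -49284 - I*sqrt(11135)/17 ≈ -49284.0 - 6.2072*I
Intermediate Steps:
o = 25/17 (o = -125/(-85) = -125*(-1/85) = 25/17 ≈ 1.4706)
a(M) = sqrt(25/17 + M) (a(M) = sqrt(M + 25/17) = sqrt(25/17 + M))
y - a(-1*40) = -49284 - sqrt(425 + 289*(-1*40))/17 = -49284 - sqrt(425 + 289*(-40))/17 = -49284 - sqrt(425 - 11560)/17 = -49284 - sqrt(-11135)/17 = -49284 - I*sqrt(11135)/17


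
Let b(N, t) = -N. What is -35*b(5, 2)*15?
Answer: 2625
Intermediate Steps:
-35*b(5, 2)*15 = -(-35)*5*15 = -35*(-5)*15 = 175*15 = 2625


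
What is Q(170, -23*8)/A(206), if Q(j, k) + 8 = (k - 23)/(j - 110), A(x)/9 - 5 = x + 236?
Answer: -229/80460 ≈ -0.0028461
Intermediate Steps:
A(x) = 2169 + 9*x (A(x) = 45 + 9*(x + 236) = 45 + 9*(236 + x) = 45 + (2124 + 9*x) = 2169 + 9*x)
Q(j, k) = -8 + (-23 + k)/(-110 + j) (Q(j, k) = -8 + (k - 23)/(j - 110) = -8 + (-23 + k)/(-110 + j))
Q(170, -23*8)/A(206) = ((857 - 23*8 - 8*170)/(-110 + 170))/(2169 + 9*206) = ((857 - 184 - 1360)/60)/(2169 + 1854) = ((1/60)*(-687))/4023 = -229/20*1/4023 = -229/80460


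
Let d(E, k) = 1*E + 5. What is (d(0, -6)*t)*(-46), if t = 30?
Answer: -6900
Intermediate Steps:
d(E, k) = 5 + E (d(E, k) = E + 5 = 5 + E)
(d(0, -6)*t)*(-46) = ((5 + 0)*30)*(-46) = (5*30)*(-46) = 150*(-46) = -6900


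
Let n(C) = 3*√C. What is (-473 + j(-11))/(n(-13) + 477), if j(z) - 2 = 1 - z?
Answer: -24327/25294 + 153*I*√13/25294 ≈ -0.96177 + 0.021809*I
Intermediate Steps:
j(z) = 3 - z (j(z) = 2 + (1 - z) = 3 - z)
(-473 + j(-11))/(n(-13) + 477) = (-473 + (3 - 1*(-11)))/(3*√(-13) + 477) = (-473 + (3 + 11))/(3*(I*√13) + 477) = (-473 + 14)/(3*I*√13 + 477) = -459/(477 + 3*I*√13)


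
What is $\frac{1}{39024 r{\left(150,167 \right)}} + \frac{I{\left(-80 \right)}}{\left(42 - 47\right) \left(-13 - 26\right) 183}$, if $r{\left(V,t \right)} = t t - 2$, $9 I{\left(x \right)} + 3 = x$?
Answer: $- \frac{10036160971}{38834639747280} \approx -0.00025843$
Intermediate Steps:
$I{\left(x \right)} = - \frac{1}{3} + \frac{x}{9}$
$r{\left(V,t \right)} = -2 + t^{2}$ ($r{\left(V,t \right)} = t^{2} - 2 = -2 + t^{2}$)
$\frac{1}{39024 r{\left(150,167 \right)}} + \frac{I{\left(-80 \right)}}{\left(42 - 47\right) \left(-13 - 26\right) 183} = \frac{1}{39024 \left(-2 + 167^{2}\right)} + \frac{- \frac{1}{3} + \frac{1}{9} \left(-80\right)}{\left(42 - 47\right) \left(-13 - 26\right) 183} = \frac{1}{39024 \left(-2 + 27889\right)} + \frac{- \frac{1}{3} - \frac{80}{9}}{\left(-5\right) \left(-39\right) 183} = \frac{1}{39024 \cdot 27887} - \frac{83}{9 \cdot 195 \cdot 183} = \frac{1}{39024} \cdot \frac{1}{27887} - \frac{83}{9 \cdot 35685} = \frac{1}{1088262288} - \frac{83}{321165} = - \frac{10036160971}{38834639747280}$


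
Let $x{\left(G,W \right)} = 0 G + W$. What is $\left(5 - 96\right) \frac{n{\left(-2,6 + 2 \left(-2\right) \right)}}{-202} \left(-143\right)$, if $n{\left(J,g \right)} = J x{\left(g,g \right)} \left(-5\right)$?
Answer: $- \frac{130130}{101} \approx -1288.4$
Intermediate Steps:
$x{\left(G,W \right)} = W$ ($x{\left(G,W \right)} = 0 + W = W$)
$n{\left(J,g \right)} = - 5 J g$ ($n{\left(J,g \right)} = J g \left(-5\right) = - 5 J g$)
$\left(5 - 96\right) \frac{n{\left(-2,6 + 2 \left(-2\right) \right)}}{-202} \left(-143\right) = \left(5 - 96\right) \frac{\left(-5\right) \left(-2\right) \left(6 + 2 \left(-2\right)\right)}{-202} \left(-143\right) = - 91 \left(-5\right) \left(-2\right) \left(6 - 4\right) \left(- \frac{1}{202}\right) \left(-143\right) = - 91 \left(-5\right) \left(-2\right) 2 \left(- \frac{1}{202}\right) \left(-143\right) = - 91 \cdot 20 \left(- \frac{1}{202}\right) \left(-143\right) = \left(-91\right) \left(- \frac{10}{101}\right) \left(-143\right) = \frac{910}{101} \left(-143\right) = - \frac{130130}{101}$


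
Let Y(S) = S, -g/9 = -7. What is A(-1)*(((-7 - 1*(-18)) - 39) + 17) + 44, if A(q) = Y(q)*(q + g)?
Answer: 726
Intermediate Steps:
g = 63 (g = -9*(-7) = 63)
A(q) = q*(63 + q) (A(q) = q*(q + 63) = q*(63 + q))
A(-1)*(((-7 - 1*(-18)) - 39) + 17) + 44 = (-(63 - 1))*(((-7 - 1*(-18)) - 39) + 17) + 44 = (-1*62)*(((-7 + 18) - 39) + 17) + 44 = -62*((11 - 39) + 17) + 44 = -62*(-28 + 17) + 44 = -62*(-11) + 44 = 682 + 44 = 726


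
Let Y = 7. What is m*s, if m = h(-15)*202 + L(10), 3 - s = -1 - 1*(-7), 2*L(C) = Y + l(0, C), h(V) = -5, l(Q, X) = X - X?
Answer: 6039/2 ≈ 3019.5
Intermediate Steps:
l(Q, X) = 0
L(C) = 7/2 (L(C) = (7 + 0)/2 = (½)*7 = 7/2)
s = -3 (s = 3 - (-1 - 1*(-7)) = 3 - (-1 + 7) = 3 - 1*6 = 3 - 6 = -3)
m = -2013/2 (m = -5*202 + 7/2 = -1010 + 7/2 = -2013/2 ≈ -1006.5)
m*s = -2013/2*(-3) = 6039/2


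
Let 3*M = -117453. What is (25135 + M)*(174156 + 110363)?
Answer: -3987818304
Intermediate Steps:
M = -39151 (M = (1/3)*(-117453) = -39151)
(25135 + M)*(174156 + 110363) = (25135 - 39151)*(174156 + 110363) = -14016*284519 = -3987818304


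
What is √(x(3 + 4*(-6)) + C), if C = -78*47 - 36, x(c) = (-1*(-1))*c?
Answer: I*√3723 ≈ 61.016*I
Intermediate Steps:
x(c) = c (x(c) = 1*c = c)
C = -3702 (C = -3666 - 36 = -3702)
√(x(3 + 4*(-6)) + C) = √((3 + 4*(-6)) - 3702) = √((3 - 24) - 3702) = √(-21 - 3702) = √(-3723) = I*√3723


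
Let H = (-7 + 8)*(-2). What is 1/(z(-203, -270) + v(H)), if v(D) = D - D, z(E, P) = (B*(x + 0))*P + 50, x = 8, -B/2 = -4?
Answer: -1/17230 ≈ -5.8038e-5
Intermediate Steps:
B = 8 (B = -2*(-4) = 8)
z(E, P) = 50 + 64*P (z(E, P) = (8*(8 + 0))*P + 50 = (8*8)*P + 50 = 64*P + 50 = 50 + 64*P)
H = -2 (H = 1*(-2) = -2)
v(D) = 0
1/(z(-203, -270) + v(H)) = 1/((50 + 64*(-270)) + 0) = 1/((50 - 17280) + 0) = 1/(-17230 + 0) = 1/(-17230) = -1/17230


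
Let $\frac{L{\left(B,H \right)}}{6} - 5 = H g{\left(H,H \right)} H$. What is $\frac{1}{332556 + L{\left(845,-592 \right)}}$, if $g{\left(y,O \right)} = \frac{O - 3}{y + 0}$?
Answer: $\frac{1}{2446026} \approx 4.0883 \cdot 10^{-7}$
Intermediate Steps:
$g{\left(y,O \right)} = \frac{-3 + O}{y}$
$L{\left(B,H \right)} = 30 + 6 H \left(-3 + H\right)$ ($L{\left(B,H \right)} = 30 + 6 H \frac{-3 + H}{H} H = 30 + 6 \left(-3 + H\right) H = 30 + 6 H \left(-3 + H\right)$)
$\frac{1}{332556 + L{\left(845,-592 \right)}} = \frac{1}{332556 + \left(30 + 6 \left(-592\right) \left(-3 - 592\right)\right)} = \frac{1}{332556 + \left(30 + 6 \left(-592\right) \left(-595\right)\right)} = \frac{1}{332556 + \left(30 + 2113440\right)} = \frac{1}{332556 + 2113470} = \frac{1}{2446026}$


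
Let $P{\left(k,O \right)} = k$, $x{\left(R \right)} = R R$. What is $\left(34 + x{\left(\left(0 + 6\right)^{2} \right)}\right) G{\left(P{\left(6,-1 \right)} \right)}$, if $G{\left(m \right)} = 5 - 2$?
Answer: $3990$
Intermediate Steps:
$x{\left(R \right)} = R^{2}$
$G{\left(m \right)} = 3$ ($G{\left(m \right)} = 5 - 2 = 3$)
$\left(34 + x{\left(\left(0 + 6\right)^{2} \right)}\right) G{\left(P{\left(6,-1 \right)} \right)} = \left(34 + \left(\left(0 + 6\right)^{2}\right)^{2}\right) 3 = \left(34 + \left(6^{2}\right)^{2}\right) 3 = \left(34 + 36^{2}\right) 3 = \left(34 + 1296\right) 3 = 1330 \cdot 3 = 3990$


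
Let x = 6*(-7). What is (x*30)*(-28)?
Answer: 35280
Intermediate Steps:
x = -42
(x*30)*(-28) = -42*30*(-28) = -1260*(-28) = 35280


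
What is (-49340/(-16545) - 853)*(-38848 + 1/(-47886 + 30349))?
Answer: 638745003261431/19343311 ≈ 3.3022e+7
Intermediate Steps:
(-49340/(-16545) - 853)*(-38848 + 1/(-47886 + 30349)) = (-49340*(-1/16545) - 853)*(-38848 + 1/(-17537)) = (9868/3309 - 853)*(-38848 - 1/17537) = -2812709/3309*(-681277377/17537) = 638745003261431/19343311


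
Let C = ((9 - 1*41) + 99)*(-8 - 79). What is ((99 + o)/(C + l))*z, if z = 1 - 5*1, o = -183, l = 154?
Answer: -336/5675 ≈ -0.059207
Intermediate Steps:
C = -5829 (C = ((9 - 41) + 99)*(-87) = (-32 + 99)*(-87) = 67*(-87) = -5829)
z = -4 (z = 1 - 5 = -4)
((99 + o)/(C + l))*z = ((99 - 183)/(-5829 + 154))*(-4) = -84/(-5675)*(-4) = -84*(-1/5675)*(-4) = (84/5675)*(-4) = -336/5675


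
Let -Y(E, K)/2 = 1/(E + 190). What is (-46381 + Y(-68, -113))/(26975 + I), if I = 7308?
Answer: -2829242/2091263 ≈ -1.3529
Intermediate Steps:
Y(E, K) = -2/(190 + E) (Y(E, K) = -2/(E + 190) = -2/(190 + E))
(-46381 + Y(-68, -113))/(26975 + I) = (-46381 - 2/(190 - 68))/(26975 + 7308) = (-46381 - 2/122)/34283 = (-46381 - 2*1/122)*(1/34283) = (-46381 - 1/61)*(1/34283) = -2829242/61*1/34283 = -2829242/2091263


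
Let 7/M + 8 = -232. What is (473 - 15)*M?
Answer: -1603/120 ≈ -13.358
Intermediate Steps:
M = -7/240 (M = 7/(-8 - 232) = 7/(-240) = 7*(-1/240) = -7/240 ≈ -0.029167)
(473 - 15)*M = (473 - 15)*(-7/240) = 458*(-7/240) = -1603/120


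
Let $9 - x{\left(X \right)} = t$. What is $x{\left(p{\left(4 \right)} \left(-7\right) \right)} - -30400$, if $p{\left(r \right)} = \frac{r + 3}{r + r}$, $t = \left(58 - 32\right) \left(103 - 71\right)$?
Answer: $29577$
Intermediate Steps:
$t = 832$ ($t = 26 \cdot 32 = 832$)
$p{\left(r \right)} = \frac{3 + r}{2 r}$
$x{\left(X \right)} = -823$ ($x{\left(X \right)} = 9 - 832 = -823$)
$x{\left(p{\left(4 \right)} \left(-7\right) \right)} - -30400 = -823 - -30400 = -823 + 30400 = 29577$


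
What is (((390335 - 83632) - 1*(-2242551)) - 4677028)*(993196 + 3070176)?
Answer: -8645937293928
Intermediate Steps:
(((390335 - 83632) - 1*(-2242551)) - 4677028)*(993196 + 3070176) = ((306703 + 2242551) - 4677028)*4063372 = (2549254 - 4677028)*4063372 = -2127774*4063372 = -8645937293928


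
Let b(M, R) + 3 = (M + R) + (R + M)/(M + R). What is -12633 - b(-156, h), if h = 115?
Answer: -12590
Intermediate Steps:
b(M, R) = -2 + M + R (b(M, R) = -3 + ((M + R) + (R + M)/(M + R)) = -3 + ((M + R) + (M + R)/(M + R)) = -3 + ((M + R) + 1) = -3 + (1 + M + R) = -2 + M + R)
-12633 - b(-156, h) = -12633 - (-2 - 156 + 115) = -12633 - 1*(-43) = -12633 + 43 = -12590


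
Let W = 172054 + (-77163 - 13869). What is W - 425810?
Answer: -344788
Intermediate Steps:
W = 81022 (W = 172054 - 91032 = 81022)
W - 425810 = 81022 - 425810 = -344788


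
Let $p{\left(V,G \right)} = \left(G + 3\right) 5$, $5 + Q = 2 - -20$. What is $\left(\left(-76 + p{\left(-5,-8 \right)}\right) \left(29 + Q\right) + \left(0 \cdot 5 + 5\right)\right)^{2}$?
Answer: $21538881$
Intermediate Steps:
$Q = 17$ ($Q = -5 + \left(2 - -20\right) = -5 + \left(2 + 20\right) = -5 + 22 = 17$)
$p{\left(V,G \right)} = 15 + 5 G$ ($p{\left(V,G \right)} = \left(3 + G\right) 5 = 15 + 5 G$)
$\left(\left(-76 + p{\left(-5,-8 \right)}\right) \left(29 + Q\right) + \left(0 \cdot 5 + 5\right)\right)^{2} = \left(\left(-76 + \left(15 + 5 \left(-8\right)\right)\right) \left(29 + 17\right) + \left(0 \cdot 5 + 5\right)\right)^{2} = \left(\left(-76 + \left(15 - 40\right)\right) 46 + \left(0 + 5\right)\right)^{2} = \left(\left(-76 - 25\right) 46 + 5\right)^{2} = \left(\left(-101\right) 46 + 5\right)^{2} = \left(-4646 + 5\right)^{2} = \left(-4641\right)^{2} = 21538881$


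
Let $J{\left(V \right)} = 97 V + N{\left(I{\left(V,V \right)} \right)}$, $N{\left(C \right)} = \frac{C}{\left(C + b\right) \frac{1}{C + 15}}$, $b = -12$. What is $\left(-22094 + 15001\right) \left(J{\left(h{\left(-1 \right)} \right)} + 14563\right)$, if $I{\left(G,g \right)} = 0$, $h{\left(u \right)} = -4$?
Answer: $-100543275$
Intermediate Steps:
$N{\left(C \right)} = \frac{C \left(15 + C\right)}{-12 + C}$ ($N{\left(C \right)} = \frac{C}{\left(C - 12\right) \frac{1}{C + 15}} = \frac{C}{\left(-12 + C\right) \frac{1}{15 + C}} = \frac{C}{\frac{1}{15 + C} \left(-12 + C\right)} = C \frac{15 + C}{-12 + C} = \frac{C \left(15 + C\right)}{-12 + C}$)
$J{\left(V \right)} = 97 V$ ($J{\left(V \right)} = 97 V + \frac{0 \left(15 + 0\right)}{-12 + 0} = 97 V + 0 \frac{1}{-12} \cdot 15 = 97 V + 0 \left(- \frac{1}{12}\right) 15 = 97 V + 0 = 97 V$)
$\left(-22094 + 15001\right) \left(J{\left(h{\left(-1 \right)} \right)} + 14563\right) = \left(-22094 + 15001\right) \left(97 \left(-4\right) + 14563\right) = - 7093 \left(-388 + 14563\right) = \left(-7093\right) 14175 = -100543275$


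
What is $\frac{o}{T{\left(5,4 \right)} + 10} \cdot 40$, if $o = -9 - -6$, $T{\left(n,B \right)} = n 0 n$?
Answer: $-12$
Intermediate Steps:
$T{\left(n,B \right)} = 0$ ($T{\left(n,B \right)} = 0 n = 0$)
$o = -3$ ($o = -9 + 6 = -3$)
$\frac{o}{T{\left(5,4 \right)} + 10} \cdot 40 = \frac{1}{0 + 10} \left(-3\right) 40 = \frac{1}{10} \left(-3\right) 40 = \left(- \frac{3}{10}\right) 40 = -12$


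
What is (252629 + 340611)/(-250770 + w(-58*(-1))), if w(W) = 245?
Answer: -118648/50105 ≈ -2.3680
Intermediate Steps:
(252629 + 340611)/(-250770 + w(-58*(-1))) = (252629 + 340611)/(-250770 + 245) = 593240/(-250525) = 593240*(-1/250525) = -118648/50105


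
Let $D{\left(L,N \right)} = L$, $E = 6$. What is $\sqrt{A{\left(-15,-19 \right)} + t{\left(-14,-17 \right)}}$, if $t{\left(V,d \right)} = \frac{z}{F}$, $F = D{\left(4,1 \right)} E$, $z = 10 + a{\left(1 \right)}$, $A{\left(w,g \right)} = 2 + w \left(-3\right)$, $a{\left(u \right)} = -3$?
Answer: $\frac{\sqrt{6810}}{12} \approx 6.8769$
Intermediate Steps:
$A{\left(w,g \right)} = 2 - 3 w$
$z = 7$ ($z = 10 - 3 = 7$)
$F = 24$ ($F = 4 \cdot 6 = 24$)
$t{\left(V,d \right)} = \frac{7}{24}$
$\sqrt{A{\left(-15,-19 \right)} + t{\left(-14,-17 \right)}} = \sqrt{\left(2 - -45\right) + \frac{7}{24}} = \sqrt{\left(2 + 45\right) + \frac{7}{24}} = \sqrt{47 + \frac{7}{24}} = \sqrt{\frac{1135}{24}} = \frac{\sqrt{6810}}{12}$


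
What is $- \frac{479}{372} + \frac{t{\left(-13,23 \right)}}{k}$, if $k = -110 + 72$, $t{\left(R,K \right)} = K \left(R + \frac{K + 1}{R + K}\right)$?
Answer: $\frac{181229}{35340} \approx 5.1282$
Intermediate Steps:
$t{\left(R,K \right)} = K \left(R + \frac{1 + K}{K + R}\right)$
$k = -38$
$- \frac{479}{372} + \frac{t{\left(-13,23 \right)}}{k} = - \frac{479}{372} + \frac{23 \frac{1}{23 - 13} \left(1 + 23 + \left(-13\right)^{2} + 23 \left(-13\right)\right)}{-38} = \left(-479\right) \frac{1}{372} + \frac{23 \left(1 + 23 + 169 - 299\right)}{10} \left(- \frac{1}{38}\right) = - \frac{479}{372} + 23 \cdot \frac{1}{10} \left(-106\right) \left(- \frac{1}{38}\right) = - \frac{479}{372} - - \frac{1219}{190} = - \frac{479}{372} + \frac{1219}{190} = \frac{181229}{35340}$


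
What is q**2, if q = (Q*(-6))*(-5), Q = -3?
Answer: 8100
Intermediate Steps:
q = -90 (q = -3*(-6)*(-5) = 18*(-5) = -90)
q**2 = (-90)**2 = 8100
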